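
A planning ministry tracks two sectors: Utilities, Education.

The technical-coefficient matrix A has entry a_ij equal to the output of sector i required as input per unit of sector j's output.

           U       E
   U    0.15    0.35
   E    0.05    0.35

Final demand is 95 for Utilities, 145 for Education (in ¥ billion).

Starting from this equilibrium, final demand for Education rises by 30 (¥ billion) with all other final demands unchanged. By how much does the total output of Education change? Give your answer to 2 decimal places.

I − A =
  [   0.85    -0.35]
  [  -0.05     0.65]
det(I−A) = (0.85)(0.65) − (-0.35)(-0.05) = 0.5350
adj(I−A) = [[0.65, 0.35], [0.05, 0.85]]
(I − A)⁻¹ = adj(I−A) / det(I−A) ≈
  [   1.2150     0.6542]
  [   0.0935     1.5888]
Δx = (I − A)⁻¹ Δd with Δd having +30 in the Education component and 0 elsewhere.
So Δx_E = L_EE · (+30), where L_EE = adj(I−A)_EE / det(I−A) = 0.85 / 0.5350.
Δx_E = 0.85 × (+30) / 0.5350 = 25.50 / 0.5350 ≈ 47.66.

Δx_E = 47.66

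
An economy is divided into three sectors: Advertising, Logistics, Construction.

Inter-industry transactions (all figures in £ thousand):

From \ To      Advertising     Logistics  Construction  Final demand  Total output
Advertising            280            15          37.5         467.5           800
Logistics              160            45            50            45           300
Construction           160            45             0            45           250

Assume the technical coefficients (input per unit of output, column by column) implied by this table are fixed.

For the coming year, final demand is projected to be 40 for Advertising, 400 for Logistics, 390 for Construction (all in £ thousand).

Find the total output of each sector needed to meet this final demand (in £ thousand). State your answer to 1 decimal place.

x_1 = 235.1, x_2 = 651.7, x_3 = 534.8

Technical coefficients a_ij = z_ij / X_j:
  a_11 = 280/800 = 0.35, a_21 = 160/800 = 0.20, a_31 = 160/800 = 0.20
  a_12 = 15/300 = 0.05, a_22 = 45/300 = 0.15, a_32 = 45/300 = 0.15
  a_13 = 37.5/250 = 0.15, a_23 = 50/250 = 0.20, a_33 = 0/250 = 0.00
I − A =
  [   0.65    -0.05    -0.15]
  [  -0.20     0.85    -0.20]
  [  -0.20    -0.15     1.00]
Cofactors of I−A, C_ij = (−1)^(i+j)·(minor ij) (rows/columns in the sector order above):
  C_11 = (0.85)(1.00) − (-0.20)(-0.15) = 0.8200
  C_12 = −[(-0.20)(1.00) − (-0.20)(-0.20)] = 0.2400
  C_13 = (-0.20)(-0.15) − (0.85)(-0.20) = 0.2000
  C_21 = −[(-0.05)(1.00) − (-0.15)(-0.15)] = 0.0725
  C_22 = (0.65)(1.00) − (-0.15)(-0.20) = 0.6200
  C_23 = −[(0.65)(-0.15) − (-0.05)(-0.20)] = 0.1075
  C_31 = (-0.05)(-0.20) − (-0.15)(0.85) = 0.1375
  C_32 = −[(0.65)(-0.20) − (-0.15)(-0.20)] = 0.1600
  C_33 = (0.65)(0.85) − (-0.05)(-0.20) = 0.5425
det(I−A) = Σ_j (I−A)_1j·C_1j = (0.65)(0.8200) + (-0.05)(0.2400) + (-0.15)(0.2000) = 0.4910
adj(I−A) = Cᵀ =
  [ 0.8200   0.0725   0.1375]
  [ 0.2400   0.6200   0.1600]
  [ 0.2000   0.1075   0.5425]
(I − A)⁻¹ = adj(I−A) / det(I−A) ≈
  [   1.6701     0.1477     0.2800]
  [   0.4888     1.2627     0.3259]
  [   0.4073     0.2189     1.1049]
x = (I − A)⁻¹ d = adj(I−A)·d / det(I−A), with det(I−A) = 0.4910:
  x_1 = (0.8200·40 + 0.0725·400 + 0.1375·390) / 0.4910 = 115.425 / 0.4910 ≈ 235.1
  x_2 = (0.2400·40 + 0.6200·400 + 0.1600·390) / 0.4910 = 320.00 / 0.4910 ≈ 651.7
  x_3 = (0.2000·40 + 0.1075·400 + 0.5425·390) / 0.4910 = 262.575 / 0.4910 ≈ 534.8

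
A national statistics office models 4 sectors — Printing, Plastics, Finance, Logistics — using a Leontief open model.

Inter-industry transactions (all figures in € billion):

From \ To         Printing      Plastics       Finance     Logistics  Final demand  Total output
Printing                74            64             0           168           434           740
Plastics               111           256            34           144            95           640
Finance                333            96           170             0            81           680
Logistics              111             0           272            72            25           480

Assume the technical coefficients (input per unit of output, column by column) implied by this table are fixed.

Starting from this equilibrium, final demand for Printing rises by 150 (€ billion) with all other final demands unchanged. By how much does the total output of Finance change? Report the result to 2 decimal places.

Δx_3 = 161.03

Technical coefficients a_ij = z_ij / X_j:
  a_11 = 74/740 = 0.10, a_21 = 111/740 = 0.15, a_31 = 333/740 = 0.45, a_41 = 111/740 = 0.15
  a_12 = 64/640 = 0.10, a_22 = 256/640 = 0.40, a_32 = 96/640 = 0.15, a_42 = 0/640 = 0.00
  a_13 = 0/680 = 0.00, a_23 = 34/680 = 0.05, a_33 = 170/680 = 0.25, a_43 = 272/680 = 0.40
  a_14 = 168/480 = 0.35, a_24 = 144/480 = 0.30, a_34 = 0/480 = 0.00, a_44 = 72/480 = 0.15
I − A =
  [   0.90    -0.10     0.00    -0.35]
  [  -0.15     0.60    -0.05    -0.30]
  [  -0.45    -0.15     0.75     0.00]
  [  -0.15     0.00    -0.40     0.85]
Compute the cofactors C_ij = (−1)^(i+j)·(3×3 minor ij) of I−A; the adjugate is their transpose:
adj(I−A) = Cᵀ =
  [ 0.358125   0.084750   0.100250   0.177375]
  [ 0.202500   0.471375   0.164625   0.249750]
  [ 0.255375   0.145125   0.410250   0.156375]
  [ 0.183375   0.083250   0.210750   0.384750]
det(I−A) = Σ_j (I−A)_1j·C_1j = (0.90)(0.358125) + (-0.10)(0.202500) + (0.00)(0.255375) + (-0.35)(0.183375) = 0.23788125
(I − A)⁻¹ = adj(I−A) / det(I−A) ≈
  [   1.5055     0.3563     0.4214     0.7456]
  [   0.8513     1.9816     0.6920     1.0499]
  [   1.0735     0.6101     1.7246     0.6574]
  [   0.7709     0.3500     0.8859     1.6174]
Δx = (I − A)⁻¹ Δd with Δd having +150 in the Printing component and 0 elsewhere.
So Δx_3 = L_31 · (+150), where L_31 = adj(I−A)_31 / det(I−A) = 0.255375 / 0.23788125.
Δx_3 = 0.255375 × (+150) / 0.23788125 = 38.30625 / 0.23788125 ≈ 161.03.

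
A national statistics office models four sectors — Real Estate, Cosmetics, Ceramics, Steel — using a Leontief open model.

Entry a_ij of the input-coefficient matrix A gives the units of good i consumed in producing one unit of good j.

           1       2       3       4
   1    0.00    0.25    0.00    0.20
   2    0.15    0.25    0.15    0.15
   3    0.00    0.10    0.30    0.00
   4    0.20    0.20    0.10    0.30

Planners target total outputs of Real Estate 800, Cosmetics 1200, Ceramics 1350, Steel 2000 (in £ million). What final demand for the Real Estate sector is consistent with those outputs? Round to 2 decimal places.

d_1 = 100.00

I − A =
  [   1.00    -0.25     0.00    -0.20]
  [  -0.15     0.75    -0.15    -0.15]
  [   0.00    -0.10     0.70     0.00]
  [  -0.20    -0.20    -0.10     0.70]
d = (I − A) x:
  d_1 = (+1.00)·800 + (-0.25)·1200 + (+0.00)·1350 + (-0.20)·2000 = 100.00
  d_2 = (-0.15)·800 + (+0.75)·1200 + (-0.15)·1350 + (-0.15)·2000 = 277.50
  d_3 = (+0.00)·800 + (-0.10)·1200 + (+0.70)·1350 + (+0.00)·2000 = 825.00
  d_4 = (-0.20)·800 + (-0.20)·1200 + (-0.10)·1350 + (+0.70)·2000 = 865.00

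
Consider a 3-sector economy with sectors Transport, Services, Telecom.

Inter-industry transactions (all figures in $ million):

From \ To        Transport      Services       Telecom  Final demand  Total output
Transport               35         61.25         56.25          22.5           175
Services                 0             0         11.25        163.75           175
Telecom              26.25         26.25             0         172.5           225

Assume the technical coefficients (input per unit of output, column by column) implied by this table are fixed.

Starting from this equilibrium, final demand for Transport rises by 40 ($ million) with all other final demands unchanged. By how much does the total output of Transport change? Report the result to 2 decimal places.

Δx_1 = 52.66

Technical coefficients a_ij = z_ij / X_j:
  a_11 = 35/175 = 0.20, a_21 = 0/175 = 0.00, a_31 = 26.25/175 = 0.15
  a_12 = 61.25/175 = 0.35, a_22 = 0/175 = 0.00, a_32 = 26.25/175 = 0.15
  a_13 = 56.25/225 = 0.25, a_23 = 11.25/225 = 0.05, a_33 = 0/225 = 0.00
I − A =
  [   0.80    -0.35    -0.25]
  [   0.00     1.00    -0.05]
  [  -0.15    -0.15     1.00]
Cofactors of I−A, C_ij = (−1)^(i+j)·(minor ij) (rows/columns in the sector order above):
  C_11 = (1.00)(1.00) − (-0.05)(-0.15) = 0.9925
  C_12 = −[(0.00)(1.00) − (-0.05)(-0.15)] = 0.0075
  C_13 = (0.00)(-0.15) − (1.00)(-0.15) = 0.1500
  C_21 = −[(-0.35)(1.00) − (-0.25)(-0.15)] = 0.3875
  C_22 = (0.80)(1.00) − (-0.25)(-0.15) = 0.7625
  C_23 = −[(0.80)(-0.15) − (-0.35)(-0.15)] = 0.1725
  C_31 = (-0.35)(-0.05) − (-0.25)(1.00) = 0.2675
  C_32 = −[(0.80)(-0.05) − (-0.25)(0.00)] = 0.0400
  C_33 = (0.80)(1.00) − (-0.35)(0.00) = 0.8000
det(I−A) = Σ_j (I−A)_1j·C_1j = (0.80)(0.9925) + (-0.35)(0.0075) + (-0.25)(0.1500) = 0.753875
adj(I−A) = Cᵀ =
  [ 0.9925   0.3875   0.2675]
  [ 0.0075   0.7625   0.0400]
  [ 0.1500   0.1725   0.8000]
(I − A)⁻¹ = adj(I−A) / det(I−A) ≈
  [   1.3165     0.5140     0.3548]
  [   0.0099     1.0114     0.0531]
  [   0.1990     0.2288     1.0612]
Δx = (I − A)⁻¹ Δd with Δd having +40 in the Transport component and 0 elsewhere.
So Δx_1 = L_11 · (+40), where L_11 = adj(I−A)_11 / det(I−A) = 0.9925 / 0.753875.
Δx_1 = 0.9925 × (+40) / 0.753875 = 39.70 / 0.753875 ≈ 52.66.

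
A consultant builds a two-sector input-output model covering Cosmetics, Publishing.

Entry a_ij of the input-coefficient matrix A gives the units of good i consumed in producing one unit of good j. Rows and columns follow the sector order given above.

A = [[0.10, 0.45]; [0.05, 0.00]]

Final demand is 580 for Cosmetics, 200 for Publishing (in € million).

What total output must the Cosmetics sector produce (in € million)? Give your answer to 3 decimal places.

x_C = 763.533

I − A =
  [   0.90    -0.45]
  [  -0.05     1.00]
det(I−A) = (0.90)(1.00) − (-0.45)(-0.05) = 0.8775
adj(I−A) = [[1.00, 0.45], [0.05, 0.90]]
(I − A)⁻¹ = adj(I−A) / det(I−A) ≈
  [   1.1396     0.5128]
  [   0.0570     1.0256]
x = (I − A)⁻¹ d = adj(I−A)·d / det(I−A), with det(I−A) = 0.8775:
  x_C = (1.00·580 + 0.45·200) / 0.8775 = 670.00 / 0.8775 ≈ 763.533
  x_P = (0.05·580 + 0.90·200) / 0.8775 = 209.00 / 0.8775 ≈ 238.177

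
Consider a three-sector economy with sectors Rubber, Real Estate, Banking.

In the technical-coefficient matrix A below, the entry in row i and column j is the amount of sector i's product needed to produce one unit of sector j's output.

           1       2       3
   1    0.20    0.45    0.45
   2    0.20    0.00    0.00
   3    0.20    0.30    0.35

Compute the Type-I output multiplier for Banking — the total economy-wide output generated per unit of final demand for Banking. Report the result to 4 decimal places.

m_3 = 3.6284

I − A =
  [   0.80    -0.45    -0.45]
  [  -0.20     1.00     0.00]
  [  -0.20    -0.30     0.65]
Cofactors of I−A, C_ij = (−1)^(i+j)·(minor ij) (rows/columns in the sector order above):
  C_11 = (1.00)(0.65) − (0.00)(-0.30) = 0.6500
  C_12 = −[(-0.20)(0.65) − (0.00)(-0.20)] = 0.1300
  C_13 = (-0.20)(-0.30) − (1.00)(-0.20) = 0.2600
  C_21 = −[(-0.45)(0.65) − (-0.45)(-0.30)] = 0.4275
  C_22 = (0.80)(0.65) − (-0.45)(-0.20) = 0.4300
  C_23 = −[(0.80)(-0.30) − (-0.45)(-0.20)] = 0.3300
  C_31 = (-0.45)(0.00) − (-0.45)(1.00) = 0.4500
  C_32 = −[(0.80)(0.00) − (-0.45)(-0.20)] = 0.0900
  C_33 = (0.80)(1.00) − (-0.45)(-0.20) = 0.7100
det(I−A) = Σ_j (I−A)_1j·C_1j = (0.80)(0.6500) + (-0.45)(0.1300) + (-0.45)(0.2600) = 0.3445
adj(I−A) = Cᵀ =
  [ 0.6500   0.4275   0.4500]
  [ 0.1300   0.4300   0.0900]
  [ 0.2600   0.3300   0.7100]
(I − A)⁻¹ = adj(I−A) / det(I−A) ≈
  [   1.88679     1.24093     1.30624]
  [   0.37736     1.24819     0.26125]
  [   0.75472     0.95791     2.06096]
The output multiplier for sector j is the column-j sum of the Leontief inverse (I − A)⁻¹ = adj(I−A) / det(I−A).
Column 3 of adj(I−A): (0.4500, 0.0900, 0.7100); det(I−A) = 0.3445.
m_3 = (0.4500 + 0.0900 + 0.7100) / 0.3445 = 1.25 / 0.3445 ≈ 3.6284.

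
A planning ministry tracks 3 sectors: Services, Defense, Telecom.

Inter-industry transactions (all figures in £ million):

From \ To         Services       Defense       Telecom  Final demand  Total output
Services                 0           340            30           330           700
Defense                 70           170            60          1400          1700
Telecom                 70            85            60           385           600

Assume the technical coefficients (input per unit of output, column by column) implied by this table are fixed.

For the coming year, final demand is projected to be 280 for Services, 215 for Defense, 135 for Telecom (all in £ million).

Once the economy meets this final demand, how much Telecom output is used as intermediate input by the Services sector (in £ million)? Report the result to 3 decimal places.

z_31 = 35.042

Technical coefficients a_ij = z_ij / X_j:
  a_11 = 0/700 = 0.00, a_21 = 70/700 = 0.10, a_31 = 70/700 = 0.10
  a_12 = 340/1700 = 0.20, a_22 = 170/1700 = 0.10, a_32 = 85/1700 = 0.05
  a_13 = 30/600 = 0.05, a_23 = 60/600 = 0.10, a_33 = 60/600 = 0.10
I − A =
  [   1.00    -0.20    -0.05]
  [  -0.10     0.90    -0.10]
  [  -0.10    -0.05     0.90]
Cofactors of I−A, C_ij = (−1)^(i+j)·(minor ij) (rows/columns in the sector order above):
  C_11 = (0.90)(0.90) − (-0.10)(-0.05) = 0.8050
  C_12 = −[(-0.10)(0.90) − (-0.10)(-0.10)] = 0.1000
  C_13 = (-0.10)(-0.05) − (0.90)(-0.10) = 0.0950
  C_21 = −[(-0.20)(0.90) − (-0.05)(-0.05)] = 0.1825
  C_22 = (1.00)(0.90) − (-0.05)(-0.10) = 0.8950
  C_23 = −[(1.00)(-0.05) − (-0.20)(-0.10)] = 0.0700
  C_31 = (-0.20)(-0.10) − (-0.05)(0.90) = 0.0650
  C_32 = −[(1.00)(-0.10) − (-0.05)(-0.10)] = 0.1050
  C_33 = (1.00)(0.90) − (-0.20)(-0.10) = 0.8800
det(I−A) = Σ_j (I−A)_1j·C_1j = (1.00)(0.8050) + (-0.20)(0.1000) + (-0.05)(0.0950) = 0.78025
adj(I−A) = Cᵀ =
  [ 0.8050   0.1825   0.0650]
  [ 0.1000   0.8950   0.1050]
  [ 0.0950   0.0700   0.8800]
(I − A)⁻¹ = adj(I−A) / det(I−A) ≈
  [   1.0317     0.2339     0.0833]
  [   0.1282     1.1471     0.1346]
  [   0.1218     0.0897     1.1278]
First solve x = (I − A)⁻¹ d = adj(I−A)·d / det(I−A); in particular x_1 = (0.8050·280 + 0.1825·215 + 0.0650·135) / 0.78025 = 273.4125 / 0.78025 ≈ 350.41653.
Intermediate flow from 3 to 1: z_31 = a_31 · x_1 = 0.10 × 273.4125 / 0.78025 = 27.34125 / 0.78025 ≈ 35.042.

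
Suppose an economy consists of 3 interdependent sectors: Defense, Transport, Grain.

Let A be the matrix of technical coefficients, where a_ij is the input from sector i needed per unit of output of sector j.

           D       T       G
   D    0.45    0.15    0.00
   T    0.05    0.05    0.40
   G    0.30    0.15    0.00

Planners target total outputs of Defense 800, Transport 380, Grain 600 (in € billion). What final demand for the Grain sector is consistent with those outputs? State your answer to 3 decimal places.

d_G = 303.000

I − A =
  [   0.55    -0.15     0.00]
  [  -0.05     0.95    -0.40]
  [  -0.30    -0.15     1.00]
d = (I − A) x:
  d_D = (+0.55)·800 + (-0.15)·380 + (+0.00)·600 = 383.000
  d_T = (-0.05)·800 + (+0.95)·380 + (-0.40)·600 = 81.000
  d_G = (-0.30)·800 + (-0.15)·380 + (+1.00)·600 = 303.000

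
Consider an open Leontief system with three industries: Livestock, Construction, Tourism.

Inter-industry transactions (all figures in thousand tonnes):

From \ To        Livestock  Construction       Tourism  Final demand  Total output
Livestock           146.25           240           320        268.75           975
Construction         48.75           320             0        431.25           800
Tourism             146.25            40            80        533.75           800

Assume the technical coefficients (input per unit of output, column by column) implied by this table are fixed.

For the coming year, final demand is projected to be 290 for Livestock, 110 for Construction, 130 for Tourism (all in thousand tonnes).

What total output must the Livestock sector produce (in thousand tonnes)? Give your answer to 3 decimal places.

Technical coefficients a_ij = z_ij / X_j:
  a_LL = 146.25/975 = 0.15, a_CL = 48.75/975 = 0.05, a_TL = 146.25/975 = 0.15
  a_LC = 240/800 = 0.30, a_CC = 320/800 = 0.40, a_TC = 40/800 = 0.05
  a_LT = 320/800 = 0.40, a_CT = 0/800 = 0.00, a_TT = 80/800 = 0.10
I − A =
  [   0.85    -0.30    -0.40]
  [  -0.05     0.60     0.00]
  [  -0.15    -0.05     0.90]
Cofactors of I−A, C_ij = (−1)^(i+j)·(minor ij) (rows/columns in the sector order above):
  C_11 = (0.60)(0.90) − (0.00)(-0.05) = 0.5400
  C_12 = −[(-0.05)(0.90) − (0.00)(-0.15)] = 0.0450
  C_13 = (-0.05)(-0.05) − (0.60)(-0.15) = 0.0925
  C_21 = −[(-0.30)(0.90) − (-0.40)(-0.05)] = 0.2900
  C_22 = (0.85)(0.90) − (-0.40)(-0.15) = 0.7050
  C_23 = −[(0.85)(-0.05) − (-0.30)(-0.15)] = 0.0875
  C_31 = (-0.30)(0.00) − (-0.40)(0.60) = 0.2400
  C_32 = −[(0.85)(0.00) − (-0.40)(-0.05)] = 0.0200
  C_33 = (0.85)(0.60) − (-0.30)(-0.05) = 0.4950
det(I−A) = Σ_j (I−A)_1j·C_1j = (0.85)(0.5400) + (-0.30)(0.0450) + (-0.40)(0.0925) = 0.4085
adj(I−A) = Cᵀ =
  [ 0.5400   0.2900   0.2400]
  [ 0.0450   0.7050   0.0200]
  [ 0.0925   0.0875   0.4950]
(I − A)⁻¹ = adj(I−A) / det(I−A) ≈
  [   1.3219     0.7099     0.5875]
  [   0.1102     1.7258     0.0490]
  [   0.2264     0.2142     1.2118]
x = (I − A)⁻¹ d = adj(I−A)·d / det(I−A), with det(I−A) = 0.4085:
  x_L = (0.5400·290 + 0.2900·110 + 0.2400·130) / 0.4085 = 219.70 / 0.4085 ≈ 537.821
  x_C = (0.0450·290 + 0.7050·110 + 0.0200·130) / 0.4085 = 93.20 / 0.4085 ≈ 228.152
  x_T = (0.0925·290 + 0.0875·110 + 0.4950·130) / 0.4085 = 100.80 / 0.4085 ≈ 246.756

x_L = 537.821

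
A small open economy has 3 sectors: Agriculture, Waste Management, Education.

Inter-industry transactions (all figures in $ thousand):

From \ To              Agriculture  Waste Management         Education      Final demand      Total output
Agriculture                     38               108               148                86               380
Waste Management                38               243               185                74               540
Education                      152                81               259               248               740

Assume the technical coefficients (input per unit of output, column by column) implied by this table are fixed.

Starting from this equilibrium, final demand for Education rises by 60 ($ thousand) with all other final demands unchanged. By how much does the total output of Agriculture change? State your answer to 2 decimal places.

Δx_A = 46.15

Technical coefficients a_ij = z_ij / X_j:
  a_AA = 38/380 = 0.10, a_WA = 38/380 = 0.10, a_EA = 152/380 = 0.40
  a_AW = 108/540 = 0.20, a_WW = 243/540 = 0.45, a_EW = 81/540 = 0.15
  a_AE = 148/740 = 0.20, a_WE = 185/740 = 0.25, a_EE = 259/740 = 0.35
I − A =
  [   0.90    -0.20    -0.20]
  [  -0.10     0.55    -0.25]
  [  -0.40    -0.15     0.65]
Cofactors of I−A, C_ij = (−1)^(i+j)·(minor ij) (rows/columns in the sector order above):
  C_11 = (0.55)(0.65) − (-0.25)(-0.15) = 0.3200
  C_12 = −[(-0.10)(0.65) − (-0.25)(-0.40)] = 0.1650
  C_13 = (-0.10)(-0.15) − (0.55)(-0.40) = 0.2350
  C_21 = −[(-0.20)(0.65) − (-0.20)(-0.15)] = 0.1600
  C_22 = (0.90)(0.65) − (-0.20)(-0.40) = 0.5050
  C_23 = −[(0.90)(-0.15) − (-0.20)(-0.40)] = 0.2150
  C_31 = (-0.20)(-0.25) − (-0.20)(0.55) = 0.1600
  C_32 = −[(0.90)(-0.25) − (-0.20)(-0.10)] = 0.2450
  C_33 = (0.90)(0.55) − (-0.20)(-0.10) = 0.4750
det(I−A) = Σ_j (I−A)_1j·C_1j = (0.90)(0.3200) + (-0.20)(0.1650) + (-0.20)(0.2350) = 0.2080
adj(I−A) = Cᵀ =
  [ 0.3200   0.1600   0.1600]
  [ 0.1650   0.5050   0.2450]
  [ 0.2350   0.2150   0.4750]
(I − A)⁻¹ = adj(I−A) / det(I−A) ≈
  [   1.5385     0.7692     0.7692]
  [   0.7933     2.4279     1.1779]
  [   1.1298     1.0337     2.2837]
Δx = (I − A)⁻¹ Δd with Δd having +60 in the Education component and 0 elsewhere.
So Δx_A = L_AE · (+60), where L_AE = adj(I−A)_AE / det(I−A) = 0.1600 / 0.2080.
Δx_A = 0.1600 × (+60) / 0.2080 = 9.60 / 0.2080 ≈ 46.15.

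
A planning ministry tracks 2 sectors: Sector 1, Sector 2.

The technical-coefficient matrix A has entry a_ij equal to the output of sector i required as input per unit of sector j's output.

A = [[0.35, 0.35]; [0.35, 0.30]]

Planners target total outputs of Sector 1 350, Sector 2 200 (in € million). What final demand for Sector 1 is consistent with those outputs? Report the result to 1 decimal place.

d_1 = 157.5

I − A =
  [   0.65    -0.35]
  [  -0.35     0.70]
d = (I − A) x:
  d_1 = (+0.65)·350 + (-0.35)·200 = 157.5
  d_2 = (-0.35)·350 + (+0.70)·200 = 17.5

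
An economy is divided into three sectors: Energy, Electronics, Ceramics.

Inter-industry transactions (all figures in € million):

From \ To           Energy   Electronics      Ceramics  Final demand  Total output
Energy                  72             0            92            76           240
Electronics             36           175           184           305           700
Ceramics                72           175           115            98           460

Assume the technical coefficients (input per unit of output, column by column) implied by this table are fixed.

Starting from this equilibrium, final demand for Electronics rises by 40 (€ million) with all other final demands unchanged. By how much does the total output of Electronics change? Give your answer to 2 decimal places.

Technical coefficients a_ij = z_ij / X_j:
  a_11 = 72/240 = 0.30, a_21 = 36/240 = 0.15, a_31 = 72/240 = 0.30
  a_12 = 0/700 = 0.00, a_22 = 175/700 = 0.25, a_32 = 175/700 = 0.25
  a_13 = 92/460 = 0.20, a_23 = 184/460 = 0.40, a_33 = 115/460 = 0.25
I − A =
  [   0.70     0.00    -0.20]
  [  -0.15     0.75    -0.40]
  [  -0.30    -0.25     0.75]
Cofactors of I−A, C_ij = (−1)^(i+j)·(minor ij) (rows/columns in the sector order above):
  C_11 = (0.75)(0.75) − (-0.40)(-0.25) = 0.4625
  C_12 = −[(-0.15)(0.75) − (-0.40)(-0.30)] = 0.2325
  C_13 = (-0.15)(-0.25) − (0.75)(-0.30) = 0.2625
  C_21 = −[(0.00)(0.75) − (-0.20)(-0.25)] = 0.0500
  C_22 = (0.70)(0.75) − (-0.20)(-0.30) = 0.4650
  C_23 = −[(0.70)(-0.25) − (0.00)(-0.30)] = 0.1750
  C_31 = (0.00)(-0.40) − (-0.20)(0.75) = 0.1500
  C_32 = −[(0.70)(-0.40) − (-0.20)(-0.15)] = 0.3100
  C_33 = (0.70)(0.75) − (0.00)(-0.15) = 0.5250
det(I−A) = Σ_j (I−A)_1j·C_1j = (0.70)(0.4625) + (0.00)(0.2325) + (-0.20)(0.2625) = 0.27125
adj(I−A) = Cᵀ =
  [ 0.4625   0.0500   0.1500]
  [ 0.2325   0.4650   0.3100]
  [ 0.2625   0.1750   0.5250]
(I − A)⁻¹ = adj(I−A) / det(I−A) ≈
  [   1.7051     0.1843     0.5530]
  [   0.8571     1.7143     1.1429]
  [   0.9677     0.6452     1.9355]
Δx = (I − A)⁻¹ Δd with Δd having +40 in the Electronics component and 0 elsewhere.
So Δx_2 = L_22 · (+40), where L_22 = adj(I−A)_22 / det(I−A) = 0.4650 / 0.27125.
Δx_2 = 0.4650 × (+40) / 0.27125 = 18.60 / 0.27125 ≈ 68.57.

Δx_2 = 68.57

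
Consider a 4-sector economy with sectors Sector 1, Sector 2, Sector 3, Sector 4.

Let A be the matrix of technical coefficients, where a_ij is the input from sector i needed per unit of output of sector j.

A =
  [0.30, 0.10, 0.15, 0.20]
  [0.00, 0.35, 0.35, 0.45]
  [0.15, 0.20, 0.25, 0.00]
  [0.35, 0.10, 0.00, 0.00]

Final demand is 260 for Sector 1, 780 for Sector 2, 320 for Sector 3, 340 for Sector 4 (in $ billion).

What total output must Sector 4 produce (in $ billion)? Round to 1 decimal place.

x_4 = 1096.4

I − A =
  [   0.70    -0.10    -0.15    -0.20]
  [   0.00     0.65    -0.35    -0.45]
  [  -0.15    -0.20     0.75     0.00]
  [  -0.35    -0.10     0.00     1.00]
Compute the cofactors C_ij = (−1)^(i+j)·(3×3 minor ij) of I−A; the adjugate is their transpose:
adj(I−A) = Cᵀ =
  [ 0.383750   0.120000   0.132750   0.130750]
  [ 0.170625   0.450000   0.244125   0.236625]
  [ 0.122250   0.144000   0.362250   0.089250]
  [ 0.151375   0.087000   0.070875   0.272375]
det(I−A) = Σ_j (I−A)_1j·C_1j = (0.70)(0.383750) + (-0.10)(0.170625) + (-0.15)(0.122250) + (-0.20)(0.151375) = 0.20295
(I − A)⁻¹ = adj(I−A) / det(I−A) ≈
  [   1.8909     0.5913     0.6541     0.6442]
  [   0.8407     2.2173     1.2029     1.1659]
  [   0.6024     0.7095     1.7849     0.4398]
  [   0.7459     0.4287     0.3492     1.3421]
x = (I − A)⁻¹ d = adj(I−A)·d / det(I−A), with det(I−A) = 0.20295:
  x_1 = (0.383750·260 + 0.120000·780 + 0.132750·320 + 0.130750·340) / 0.20295 = 280.31 / 0.20295 ≈ 1381.2
  x_2 = (0.170625·260 + 0.450000·780 + 0.244125·320 + 0.236625·340) / 0.20295 = 553.935 / 0.20295 ≈ 2729.4
  x_3 = (0.122250·260 + 0.144000·780 + 0.362250·320 + 0.089250·340) / 0.20295 = 290.37 / 0.20295 ≈ 1430.7
  x_4 = (0.151375·260 + 0.087000·780 + 0.070875·320 + 0.272375·340) / 0.20295 = 222.505 / 0.20295 ≈ 1096.4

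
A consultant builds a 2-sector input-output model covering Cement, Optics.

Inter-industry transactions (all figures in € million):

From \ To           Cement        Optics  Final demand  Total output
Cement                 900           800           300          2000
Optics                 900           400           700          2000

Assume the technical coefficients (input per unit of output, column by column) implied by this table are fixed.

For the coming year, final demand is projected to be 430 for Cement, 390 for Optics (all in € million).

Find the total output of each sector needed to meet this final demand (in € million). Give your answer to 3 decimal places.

x_C = 1923.077, x_O = 1569.231

Technical coefficients a_ij = z_ij / X_j:
  a_CC = 900/2000 = 0.45, a_OC = 900/2000 = 0.45
  a_CO = 800/2000 = 0.40, a_OO = 400/2000 = 0.20
I − A =
  [   0.55    -0.40]
  [  -0.45     0.80]
det(I−A) = (0.55)(0.80) − (-0.40)(-0.45) = 0.2600
adj(I−A) = [[0.80, 0.40], [0.45, 0.55]]
(I − A)⁻¹ = adj(I−A) / det(I−A) ≈
  [   3.0769     1.5385]
  [   1.7308     2.1154]
x = (I − A)⁻¹ d = adj(I−A)·d / det(I−A), with det(I−A) = 0.2600:
  x_C = (0.80·430 + 0.40·390) / 0.2600 = 500.00 / 0.2600 ≈ 1923.077
  x_O = (0.45·430 + 0.55·390) / 0.2600 = 408.00 / 0.2600 ≈ 1569.231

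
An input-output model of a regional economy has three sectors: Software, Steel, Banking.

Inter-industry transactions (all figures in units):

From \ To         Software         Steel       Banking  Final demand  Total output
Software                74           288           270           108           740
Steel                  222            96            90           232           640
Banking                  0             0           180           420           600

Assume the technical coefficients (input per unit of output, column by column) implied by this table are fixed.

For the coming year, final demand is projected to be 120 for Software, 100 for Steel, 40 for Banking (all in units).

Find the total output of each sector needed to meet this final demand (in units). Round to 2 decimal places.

x_1 = 274.15, x_2 = 224.49, x_3 = 57.14

Technical coefficients a_ij = z_ij / X_j:
  a_11 = 74/740 = 0.10, a_21 = 222/740 = 0.30, a_31 = 0/740 = 0.00
  a_12 = 288/640 = 0.45, a_22 = 96/640 = 0.15, a_32 = 0/640 = 0.00
  a_13 = 270/600 = 0.45, a_23 = 90/600 = 0.15, a_33 = 180/600 = 0.30
I − A =
  [   0.90    -0.45    -0.45]
  [  -0.30     0.85    -0.15]
  [   0.00     0.00     0.70]
Cofactors of I−A, C_ij = (−1)^(i+j)·(minor ij) (rows/columns in the sector order above):
  C_11 = (0.85)(0.70) − (-0.15)(0.00) = 0.5950
  C_12 = −[(-0.30)(0.70) − (-0.15)(0.00)] = 0.2100
  C_13 = (-0.30)(0.00) − (0.85)(0.00) = 0.0000
  C_21 = −[(-0.45)(0.70) − (-0.45)(0.00)] = 0.3150
  C_22 = (0.90)(0.70) − (-0.45)(0.00) = 0.6300
  C_23 = −[(0.90)(0.00) − (-0.45)(0.00)] = 0.0000
  C_31 = (-0.45)(-0.15) − (-0.45)(0.85) = 0.4500
  C_32 = −[(0.90)(-0.15) − (-0.45)(-0.30)] = 0.2700
  C_33 = (0.90)(0.85) − (-0.45)(-0.30) = 0.6300
det(I−A) = Σ_j (I−A)_1j·C_1j = (0.90)(0.5950) + (-0.45)(0.2100) + (-0.45)(0.0000) = 0.4410
adj(I−A) = Cᵀ =
  [ 0.5950   0.3150   0.4500]
  [ 0.2100   0.6300   0.2700]
  [ 0.0000   0.0000   0.6300]
(I − A)⁻¹ = adj(I−A) / det(I−A) ≈
  [   1.3492     0.7143     1.0204]
  [   0.4762     1.4286     0.6122]
  [   0.0000     0.0000     1.4286]
x = (I − A)⁻¹ d = adj(I−A)·d / det(I−A), with det(I−A) = 0.4410:
  x_1 = (0.5950·120 + 0.3150·100 + 0.4500·40) / 0.4410 = 120.90 / 0.4410 ≈ 274.15
  x_2 = (0.2100·120 + 0.6300·100 + 0.2700·40) / 0.4410 = 99.00 / 0.4410 ≈ 224.49
  x_3 = (0.0000·120 + 0.0000·100 + 0.6300·40) / 0.4410 = 25.20 / 0.4410 ≈ 57.14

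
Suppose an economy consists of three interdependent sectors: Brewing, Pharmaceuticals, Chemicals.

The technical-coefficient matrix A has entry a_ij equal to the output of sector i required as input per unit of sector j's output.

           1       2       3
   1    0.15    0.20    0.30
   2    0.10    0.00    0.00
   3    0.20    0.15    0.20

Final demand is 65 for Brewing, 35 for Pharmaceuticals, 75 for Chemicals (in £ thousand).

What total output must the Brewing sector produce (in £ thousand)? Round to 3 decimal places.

x_1 = 136.239

I − A =
  [   0.85    -0.20    -0.30]
  [  -0.10     1.00     0.00]
  [  -0.20    -0.15     0.80]
Cofactors of I−A, C_ij = (−1)^(i+j)·(minor ij) (rows/columns in the sector order above):
  C_11 = (1.00)(0.80) − (0.00)(-0.15) = 0.8000
  C_12 = −[(-0.10)(0.80) − (0.00)(-0.20)] = 0.0800
  C_13 = (-0.10)(-0.15) − (1.00)(-0.20) = 0.2150
  C_21 = −[(-0.20)(0.80) − (-0.30)(-0.15)] = 0.2050
  C_22 = (0.85)(0.80) − (-0.30)(-0.20) = 0.6200
  C_23 = −[(0.85)(-0.15) − (-0.20)(-0.20)] = 0.1675
  C_31 = (-0.20)(0.00) − (-0.30)(1.00) = 0.3000
  C_32 = −[(0.85)(0.00) − (-0.30)(-0.10)] = 0.0300
  C_33 = (0.85)(1.00) − (-0.20)(-0.10) = 0.8300
det(I−A) = Σ_j (I−A)_1j·C_1j = (0.85)(0.8000) + (-0.20)(0.0800) + (-0.30)(0.2150) = 0.5995
adj(I−A) = Cᵀ =
  [ 0.8000   0.2050   0.3000]
  [ 0.0800   0.6200   0.0300]
  [ 0.2150   0.1675   0.8300]
(I − A)⁻¹ = adj(I−A) / det(I−A) ≈
  [   1.3344     0.3420     0.5004]
  [   0.1334     1.0342     0.0500]
  [   0.3586     0.2794     1.3845]
x = (I − A)⁻¹ d = adj(I−A)·d / det(I−A), with det(I−A) = 0.5995:
  x_1 = (0.8000·65 + 0.2050·35 + 0.3000·75) / 0.5995 = 81.675 / 0.5995 ≈ 136.239
  x_2 = (0.0800·65 + 0.6200·35 + 0.0300·75) / 0.5995 = 29.15 / 0.5995 ≈ 48.624
  x_3 = (0.2150·65 + 0.1675·35 + 0.8300·75) / 0.5995 = 82.0875 / 0.5995 ≈ 136.927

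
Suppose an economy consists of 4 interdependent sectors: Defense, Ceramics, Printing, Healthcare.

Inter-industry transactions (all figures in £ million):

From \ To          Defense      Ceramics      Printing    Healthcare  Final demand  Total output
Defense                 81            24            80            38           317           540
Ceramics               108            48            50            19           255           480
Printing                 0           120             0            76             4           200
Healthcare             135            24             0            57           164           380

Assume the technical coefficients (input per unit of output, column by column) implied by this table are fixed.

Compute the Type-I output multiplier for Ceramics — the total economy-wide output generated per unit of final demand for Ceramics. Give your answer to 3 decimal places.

m_2 = 2.028

Technical coefficients a_ij = z_ij / X_j:
  a_11 = 81/540 = 0.15, a_21 = 108/540 = 0.20, a_31 = 0/540 = 0.00, a_41 = 135/540 = 0.25
  a_12 = 24/480 = 0.05, a_22 = 48/480 = 0.10, a_32 = 120/480 = 0.25, a_42 = 24/480 = 0.05
  a_13 = 80/200 = 0.40, a_23 = 50/200 = 0.25, a_33 = 0/200 = 0.00, a_43 = 0/200 = 0.00
  a_14 = 38/380 = 0.10, a_24 = 19/380 = 0.05, a_34 = 76/380 = 0.20, a_44 = 57/380 = 0.15
I − A =
  [   0.85    -0.05    -0.40    -0.10]
  [  -0.20     0.90    -0.25    -0.05]
  [   0.00    -0.25     1.00    -0.20]
  [  -0.25    -0.05     0.00     0.85]
Compute the cofactors C_ij = (−1)^(i+j)·(3×3 minor ij) of I−A; the adjugate is their transpose:
adj(I−A) = Cᵀ =
  [ 0.706875   0.136500   0.316875   0.165750]
  [ 0.195000   0.677500   0.247375   0.121000]
  [ 0.092625   0.185375   0.615500   0.166625]
  [ 0.219375   0.080000   0.107750   0.681875]
det(I−A) = Σ_j (I−A)_1j·C_1j = (0.85)(0.706875) + (-0.05)(0.195000) + (-0.40)(0.092625) + (-0.10)(0.219375) = 0.53210625
(I − A)⁻¹ = adj(I−A) / det(I−A) ≈
  [   1.3284     0.2565     0.5955     0.3115]
  [   0.3665     1.2732     0.4649     0.2274]
  [   0.1741     0.3484     1.1567     0.3131]
  [   0.4123     0.1503     0.2025     1.2815]
The output multiplier for sector j is the column-j sum of the Leontief inverse (I − A)⁻¹ = adj(I−A) / det(I−A).
Column 2 of adj(I−A): (0.136500, 0.677500, 0.185375, 0.080000); det(I−A) = 0.53210625.
m_2 = (0.136500 + 0.677500 + 0.185375 + 0.080000) / 0.53210625 = 1.079375 / 0.53210625 ≈ 2.028.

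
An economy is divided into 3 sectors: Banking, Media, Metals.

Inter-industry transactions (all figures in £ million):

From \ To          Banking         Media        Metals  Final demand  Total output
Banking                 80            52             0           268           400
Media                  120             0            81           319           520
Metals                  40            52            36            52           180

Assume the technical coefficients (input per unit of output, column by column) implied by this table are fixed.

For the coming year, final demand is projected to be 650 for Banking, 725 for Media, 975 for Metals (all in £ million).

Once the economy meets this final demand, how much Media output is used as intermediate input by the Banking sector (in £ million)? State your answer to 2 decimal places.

z_21 = 308.93

Technical coefficients a_ij = z_ij / X_j:
  a_11 = 80/400 = 0.20, a_21 = 120/400 = 0.30, a_31 = 40/400 = 0.10
  a_12 = 52/520 = 0.10, a_22 = 0/520 = 0.00, a_32 = 52/520 = 0.10
  a_13 = 0/180 = 0.00, a_23 = 81/180 = 0.45, a_33 = 36/180 = 0.20
I − A =
  [   0.80    -0.10     0.00]
  [  -0.30     1.00    -0.45]
  [  -0.10    -0.10     0.80]
Cofactors of I−A, C_ij = (−1)^(i+j)·(minor ij) (rows/columns in the sector order above):
  C_11 = (1.00)(0.80) − (-0.45)(-0.10) = 0.7550
  C_12 = −[(-0.30)(0.80) − (-0.45)(-0.10)] = 0.2850
  C_13 = (-0.30)(-0.10) − (1.00)(-0.10) = 0.1300
  C_21 = −[(-0.10)(0.80) − (0.00)(-0.10)] = 0.0800
  C_22 = (0.80)(0.80) − (0.00)(-0.10) = 0.6400
  C_23 = −[(0.80)(-0.10) − (-0.10)(-0.10)] = 0.0900
  C_31 = (-0.10)(-0.45) − (0.00)(1.00) = 0.0450
  C_32 = −[(0.80)(-0.45) − (0.00)(-0.30)] = 0.3600
  C_33 = (0.80)(1.00) − (-0.10)(-0.30) = 0.7700
det(I−A) = Σ_j (I−A)_1j·C_1j = (0.80)(0.7550) + (-0.10)(0.2850) + (0.00)(0.1300) = 0.5755
adj(I−A) = Cᵀ =
  [ 0.7550   0.0800   0.0450]
  [ 0.2850   0.6400   0.3600]
  [ 0.1300   0.0900   0.7700]
(I − A)⁻¹ = adj(I−A) / det(I−A) ≈
  [   1.3119     0.1390     0.0782]
  [   0.4952     1.1121     0.6255]
  [   0.2259     0.1564     1.3380]
First solve x = (I − A)⁻¹ d = adj(I−A)·d / det(I−A); in particular x_1 = (0.7550·650 + 0.0800·725 + 0.0450·975) / 0.5755 = 592.625 / 0.5755 ≈ 1029.7567.
Intermediate flow from 2 to 1: z_21 = a_21 · x_1 = 0.30 × 592.625 / 0.5755 = 177.7875 / 0.5755 ≈ 308.93.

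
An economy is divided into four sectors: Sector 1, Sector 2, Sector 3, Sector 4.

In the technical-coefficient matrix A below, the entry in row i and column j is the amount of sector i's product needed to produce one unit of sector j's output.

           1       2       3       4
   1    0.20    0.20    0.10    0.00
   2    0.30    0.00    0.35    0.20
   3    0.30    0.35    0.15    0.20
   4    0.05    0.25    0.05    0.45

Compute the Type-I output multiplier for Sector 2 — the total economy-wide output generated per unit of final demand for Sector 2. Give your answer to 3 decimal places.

m_2 = 4.513

I − A =
  [   0.80    -0.20    -0.10     0.00]
  [  -0.30     1.00    -0.35    -0.20]
  [  -0.30    -0.35     0.85    -0.20]
  [  -0.05    -0.25    -0.05     0.55]
Compute the cofactors C_ij = (−1)^(i+j)·(3×3 minor ij) of I−A; the adjugate is their transpose:
adj(I−A) = Cᵀ =
  [ 0.326625   0.115750   0.090500   0.075000]
  [ 0.210000   0.348500   0.179500   0.192000]
  [ 0.236250   0.229000   0.365000   0.216000]
  [ 0.146625   0.189750   0.123000   0.469500]
det(I−A) = Σ_j (I−A)_1j·C_1j = (0.80)(0.326625) + (-0.20)(0.210000) + (-0.10)(0.236250) + (0.00)(0.146625) = 0.195675
(I − A)⁻¹ = adj(I−A) / det(I−A) ≈
  [   1.6692     0.5915     0.4625     0.3833]
  [   1.0732     1.7810     0.9173     0.9812]
  [   1.2074     1.1703     1.8653     1.1039]
  [   0.7493     0.9697     0.6286     2.3994]
The output multiplier for sector j is the column-j sum of the Leontief inverse (I − A)⁻¹ = adj(I−A) / det(I−A).
Column 2 of adj(I−A): (0.115750, 0.348500, 0.229000, 0.189750); det(I−A) = 0.195675.
m_2 = (0.115750 + 0.348500 + 0.229000 + 0.189750) / 0.195675 = 0.883 / 0.195675 ≈ 4.513.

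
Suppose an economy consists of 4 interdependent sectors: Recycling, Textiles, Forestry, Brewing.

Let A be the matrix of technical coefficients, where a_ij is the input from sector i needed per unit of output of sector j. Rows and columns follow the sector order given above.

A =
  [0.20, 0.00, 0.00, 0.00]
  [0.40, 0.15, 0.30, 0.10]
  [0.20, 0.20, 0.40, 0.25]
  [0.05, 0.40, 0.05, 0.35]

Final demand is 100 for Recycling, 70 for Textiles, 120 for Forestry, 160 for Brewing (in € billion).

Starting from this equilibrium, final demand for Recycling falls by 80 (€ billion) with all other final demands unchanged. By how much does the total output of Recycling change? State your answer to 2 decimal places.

I − A =
  [   0.80     0.00     0.00     0.00]
  [  -0.40     0.85    -0.30    -0.10]
  [  -0.20    -0.20     0.60    -0.25]
  [  -0.05    -0.40    -0.05     0.65]
Compute the cofactors C_ij = (−1)^(i+j)·(3×3 minor ij) of I−A; the adjugate is their transpose:
adj(I−A) = Cᵀ =
  [ 0.226875   0.000000   0.000000   0.000000]
  [ 0.197750   0.302000   0.160000   0.108000]
  [ 0.206125   0.184000   0.410000   0.186000]
  [ 0.155000   0.200000   0.130000   0.360000]
det(I−A) = Σ_j (I−A)_1j·C_1j = (0.80)(0.226875) + (0.00)(0.197750) + (0.00)(0.206125) + (0.00)(0.155000) = 0.1815
(I − A)⁻¹ = adj(I−A) / det(I−A) ≈
  [   1.2500     0.0000     0.0000     0.0000]
  [   1.0895     1.6639     0.8815     0.5950]
  [   1.1357     1.0138     2.2590     1.0248]
  [   0.8540     1.1019     0.7163     1.9835]
Δx = (I − A)⁻¹ Δd with Δd having -80 in the Recycling component and 0 elsewhere.
So Δx_1 = L_11 · (-80), where L_11 = adj(I−A)_11 / det(I−A) = 0.226875 / 0.1815.
Δx_1 = 0.226875 × (-80) / 0.1815 = -18.15 / 0.1815 = -100.00.

Δx_1 = -100.00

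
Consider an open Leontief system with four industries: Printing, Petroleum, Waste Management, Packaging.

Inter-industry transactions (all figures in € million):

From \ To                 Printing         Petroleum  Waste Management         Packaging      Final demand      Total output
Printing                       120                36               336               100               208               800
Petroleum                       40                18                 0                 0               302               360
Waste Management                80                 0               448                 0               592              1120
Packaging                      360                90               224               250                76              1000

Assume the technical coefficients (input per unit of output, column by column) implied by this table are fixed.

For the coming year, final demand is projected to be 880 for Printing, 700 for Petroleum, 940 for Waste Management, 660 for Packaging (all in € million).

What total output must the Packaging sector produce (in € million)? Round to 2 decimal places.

Technical coefficients a_ij = z_ij / X_j:
  a_11 = 120/800 = 0.15, a_21 = 40/800 = 0.05, a_31 = 80/800 = 0.10, a_41 = 360/800 = 0.45
  a_12 = 36/360 = 0.10, a_22 = 18/360 = 0.05, a_32 = 0/360 = 0.00, a_42 = 90/360 = 0.25
  a_13 = 336/1120 = 0.30, a_23 = 0/1120 = 0.00, a_33 = 448/1120 = 0.40, a_43 = 224/1120 = 0.20
  a_14 = 100/1000 = 0.10, a_24 = 0/1000 = 0.00, a_34 = 0/1000 = 0.00, a_44 = 250/1000 = 0.25
I − A =
  [   0.85    -0.10    -0.30    -0.10]
  [  -0.05     0.95     0.00     0.00]
  [  -0.10     0.00     0.60     0.00]
  [  -0.45    -0.25    -0.20     0.75]
Compute the cofactors C_ij = (−1)^(i+j)·(3×3 minor ij) of I−A; the adjugate is their transpose:
adj(I−A) = Cᵀ =
  [ 0.427500   0.060000   0.232750   0.057000]
  [ 0.022500   0.331000   0.012250   0.003000]
  [ 0.071250   0.010000   0.557875   0.009500]
  [ 0.283000   0.149000   0.292500   0.453000]
det(I−A) = Σ_j (I−A)_1j·C_1j = (0.85)(0.427500) + (-0.10)(0.022500) + (-0.30)(0.071250) + (-0.10)(0.283000) = 0.31145
(I − A)⁻¹ = adj(I−A) / det(I−A) ≈
  [   1.3726     0.1926     0.7473     0.1830]
  [   0.0722     1.0628     0.0393     0.0096]
  [   0.2288     0.0321     1.7912     0.0305]
  [   0.9087     0.4784     0.9392     1.4545]
x = (I − A)⁻¹ d = adj(I−A)·d / det(I−A), with det(I−A) = 0.31145:
  x_1 = (0.427500·880 + 0.060000·700 + 0.232750·940 + 0.057000·660) / 0.31145 = 674.605 / 0.31145 ≈ 2166.01
  x_2 = (0.022500·880 + 0.331000·700 + 0.012250·940 + 0.003000·660) / 0.31145 = 264.995 / 0.31145 ≈ 850.84
  x_3 = (0.071250·880 + 0.010000·700 + 0.557875·940 + 0.009500·660) / 0.31145 = 600.3725 / 0.31145 ≈ 1927.67
  x_4 = (0.283000·880 + 0.149000·700 + 0.292500·940 + 0.453000·660) / 0.31145 = 927.27 / 0.31145 ≈ 2977.27

x_4 = 2977.27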